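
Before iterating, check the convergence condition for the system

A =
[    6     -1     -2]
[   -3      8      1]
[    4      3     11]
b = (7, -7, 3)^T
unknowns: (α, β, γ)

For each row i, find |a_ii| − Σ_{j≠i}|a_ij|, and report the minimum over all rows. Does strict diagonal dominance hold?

3

row 1: |6| − (1+2) = 3
row 2: |8| − (3+1) = 4
row 3: |11| − (4+3) = 4
minimum over rows = 3 → strictly diagonally dominant (convergence guaranteed)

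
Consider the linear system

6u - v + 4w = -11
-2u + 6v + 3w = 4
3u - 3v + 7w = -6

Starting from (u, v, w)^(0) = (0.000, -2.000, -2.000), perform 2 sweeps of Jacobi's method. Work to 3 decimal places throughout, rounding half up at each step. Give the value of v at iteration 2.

1.246

Iteration 1:
  u = (-11 - (-1)·-2.000 - (4)·-2.000) / (6) = -0.833
  v = (4 - (-2)·0.000 - (3)·-2.000) / (6) = 1.667
  w = (-6 - (3)·0.000 - (-3)·-2.000) / (7) = -1.714
Iteration 2:
  u = (-11 - (-1)·1.667 - (4)·-1.714) / (6) = -0.413
  v = (4 - (-2)·-0.833 - (3)·-1.714) / (6) = 1.246
  w = (-6 - (3)·-0.833 - (-3)·1.667) / (7) = 0.214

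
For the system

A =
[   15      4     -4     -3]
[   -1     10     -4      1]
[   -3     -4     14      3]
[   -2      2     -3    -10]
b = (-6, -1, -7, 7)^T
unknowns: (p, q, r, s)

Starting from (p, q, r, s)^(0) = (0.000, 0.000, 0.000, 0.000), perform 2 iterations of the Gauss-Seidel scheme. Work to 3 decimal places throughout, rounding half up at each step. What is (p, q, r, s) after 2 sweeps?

(-0.622, -0.367, -0.640, -0.457)

Iteration 1:
  p = (-6 - (4)·0.000 - (-4)·0.000 - (-3)·0.000) / (15) = -0.400
  q = (-1 - (-1)·-0.400 - (-4)·0.000 - (1)·0.000) / (10) = -0.140
  r = (-7 - (-3)·-0.400 - (-4)·-0.140 - (3)·0.000) / (14) = -0.626
  s = (7 - (-2)·-0.400 - (2)·-0.140 - (-3)·-0.626) / (-10) = -0.460
Iteration 2:
  p = (-6 - (4)·-0.140 - (-4)·-0.626 - (-3)·-0.460) / (15) = -0.622
  q = (-1 - (-1)·-0.622 - (-4)·-0.626 - (1)·-0.460) / (10) = -0.367
  r = (-7 - (-3)·-0.622 - (-4)·-0.367 - (3)·-0.460) / (14) = -0.640
  s = (7 - (-2)·-0.622 - (2)·-0.367 - (-3)·-0.640) / (-10) = -0.457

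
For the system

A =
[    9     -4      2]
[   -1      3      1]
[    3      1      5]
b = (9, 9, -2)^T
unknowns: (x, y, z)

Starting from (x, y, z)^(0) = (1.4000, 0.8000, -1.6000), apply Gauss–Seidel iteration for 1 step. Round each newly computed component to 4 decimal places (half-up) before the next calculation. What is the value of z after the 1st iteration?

Iteration 1:
  x = (9 - (-4)·0.8000 - (2)·-1.6000) / (9) = 1.7111
  y = (9 - (-1)·1.7111 - (1)·-1.6000) / (3) = 4.1037
  z = (-2 - (3)·1.7111 - (1)·4.1037) / (5) = -2.2474

-2.2474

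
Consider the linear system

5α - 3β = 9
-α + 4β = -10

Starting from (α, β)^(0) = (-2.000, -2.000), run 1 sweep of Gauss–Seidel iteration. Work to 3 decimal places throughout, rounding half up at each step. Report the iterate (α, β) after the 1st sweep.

(0.600, -2.350)

Iteration 1:
  α = (9 - (-3)·-2.000) / (5) = 0.600
  β = (-10 - (-1)·0.600) / (4) = -2.350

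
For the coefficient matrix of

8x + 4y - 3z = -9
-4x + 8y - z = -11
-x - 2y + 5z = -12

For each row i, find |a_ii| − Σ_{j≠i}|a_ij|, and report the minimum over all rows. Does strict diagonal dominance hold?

row 1: |8| − (4+3) = 1
row 2: |8| − (4+1) = 3
row 3: |5| − (1+2) = 2
minimum over rows = 1 → strictly diagonally dominant (convergence guaranteed)

1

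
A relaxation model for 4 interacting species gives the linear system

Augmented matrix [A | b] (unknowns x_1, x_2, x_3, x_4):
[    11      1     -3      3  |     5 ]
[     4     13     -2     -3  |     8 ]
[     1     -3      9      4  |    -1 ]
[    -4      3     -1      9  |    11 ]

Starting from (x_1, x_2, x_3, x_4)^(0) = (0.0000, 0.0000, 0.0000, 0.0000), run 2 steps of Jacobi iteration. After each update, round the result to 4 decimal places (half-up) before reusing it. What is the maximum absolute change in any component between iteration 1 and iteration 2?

Iteration 1:
  x_1 = (5 - (1)·0.0000 - (-3)·0.0000 - (3)·0.0000) / (11) = 0.4545
  x_2 = (8 - (4)·0.0000 - (-2)·0.0000 - (-3)·0.0000) / (13) = 0.6154
  x_3 = (-1 - (1)·0.0000 - (-3)·0.0000 - (4)·0.0000) / (9) = -0.1111
  x_4 = (11 - (-4)·0.0000 - (3)·0.0000 - (-1)·0.0000) / (9) = 1.2222
Iteration 2:
  x_1 = (5 - (1)·0.6154 - (-3)·-0.1111 - (3)·1.2222) / (11) = 0.0350
  x_2 = (8 - (4)·0.4545 - (-2)·-0.1111 - (-3)·1.2222) / (13) = 0.7405
  x_3 = (-1 - (1)·0.4545 - (-3)·0.6154 - (4)·1.2222) / (9) = -0.4997
  x_4 = (11 - (-4)·0.4545 - (3)·0.6154 - (-1)·-0.1111) / (9) = 1.2067
Change: (-0.4195, 0.1251, -0.3886, -0.0155) → max |·| = 0.4195

0.4195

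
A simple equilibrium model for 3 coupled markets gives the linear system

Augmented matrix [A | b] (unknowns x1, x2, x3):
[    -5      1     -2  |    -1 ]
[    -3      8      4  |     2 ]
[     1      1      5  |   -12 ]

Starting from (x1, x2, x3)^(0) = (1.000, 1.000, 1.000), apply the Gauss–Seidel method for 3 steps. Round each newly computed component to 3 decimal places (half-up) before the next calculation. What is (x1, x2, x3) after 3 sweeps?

(1.761, 2.403, -3.233)

Iteration 1:
  x1 = (-1 - (1)·1.000 - (-2)·1.000) / (-5) = 0.000
  x2 = (2 - (-3)·0.000 - (4)·1.000) / (8) = -0.250
  x3 = (-12 - (1)·0.000 - (1)·-0.250) / (5) = -2.350
Iteration 2:
  x1 = (-1 - (1)·-0.250 - (-2)·-2.350) / (-5) = 1.090
  x2 = (2 - (-3)·1.090 - (4)·-2.350) / (8) = 1.834
  x3 = (-12 - (1)·1.090 - (1)·1.834) / (5) = -2.985
Iteration 3:
  x1 = (-1 - (1)·1.834 - (-2)·-2.985) / (-5) = 1.761
  x2 = (2 - (-3)·1.761 - (4)·-2.985) / (8) = 2.403
  x3 = (-12 - (1)·1.761 - (1)·2.403) / (5) = -3.233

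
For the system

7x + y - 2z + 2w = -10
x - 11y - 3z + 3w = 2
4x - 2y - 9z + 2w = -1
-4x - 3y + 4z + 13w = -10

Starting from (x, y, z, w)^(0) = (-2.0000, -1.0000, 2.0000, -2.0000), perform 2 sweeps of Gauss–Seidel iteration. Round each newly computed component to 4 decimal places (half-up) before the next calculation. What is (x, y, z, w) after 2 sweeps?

Iteration 1:
  x = (-10 - (1)·-1.0000 - (-2)·2.0000 - (2)·-2.0000) / (7) = -0.1429
  y = (2 - (1)·-0.1429 - (-3)·2.0000 - (3)·-2.0000) / (-11) = -1.2857
  z = (-1 - (4)·-0.1429 - (-2)·-1.2857 - (2)·-2.0000) / (-9) = -0.1111
  w = (-10 - (-4)·-0.1429 - (-3)·-1.2857 - (4)·-0.1111) / (13) = -1.0757
Iteration 2:
  x = (-10 - (1)·-1.2857 - (-2)·-0.1111 - (2)·-1.0757) / (7) = -0.9693
  y = (2 - (1)·-0.9693 - (-3)·-0.1111 - (3)·-1.0757) / (-11) = -0.5330
  z = (-1 - (4)·-0.9693 - (-2)·-0.5330 - (2)·-1.0757) / (-9) = -0.4403
  w = (-10 - (-4)·-0.9693 - (-3)·-0.5330 - (4)·-0.4403) / (13) = -1.0550

(-0.9693, -0.5330, -0.4403, -1.0550)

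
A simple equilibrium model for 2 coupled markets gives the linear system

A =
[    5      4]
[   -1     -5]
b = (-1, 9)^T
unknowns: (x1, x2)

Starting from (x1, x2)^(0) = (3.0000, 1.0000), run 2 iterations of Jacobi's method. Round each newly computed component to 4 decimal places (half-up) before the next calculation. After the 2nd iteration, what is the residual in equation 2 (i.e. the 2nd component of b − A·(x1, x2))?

Iteration 1:
  x1 = (-1 - (4)·1.0000) / (5) = -1.0000
  x2 = (9 - (-1)·3.0000) / (-5) = -2.4000
Iteration 2:
  x1 = (-1 - (4)·-2.4000) / (5) = 1.7200
  x2 = (9 - (-1)·-1.0000) / (-5) = -1.6000
Residual b − A·x = (-3.2000, 2.7200)

2.7200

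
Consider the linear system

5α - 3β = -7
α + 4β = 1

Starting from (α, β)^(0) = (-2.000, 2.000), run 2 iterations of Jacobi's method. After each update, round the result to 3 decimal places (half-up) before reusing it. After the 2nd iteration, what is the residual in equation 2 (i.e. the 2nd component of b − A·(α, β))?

0.750

Iteration 1:
  α = (-7 - (-3)·2.000) / (5) = -0.200
  β = (1 - (1)·-2.000) / (4) = 0.750
Iteration 2:
  α = (-7 - (-3)·0.750) / (5) = -0.950
  β = (1 - (1)·-0.200) / (4) = 0.300
Residual b − A·x = (-1.350, 0.750)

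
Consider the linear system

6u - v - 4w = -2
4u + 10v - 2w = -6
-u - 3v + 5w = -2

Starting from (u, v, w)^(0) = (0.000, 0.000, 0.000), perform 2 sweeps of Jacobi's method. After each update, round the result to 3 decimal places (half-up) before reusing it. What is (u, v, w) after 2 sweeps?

(-0.700, -0.547, -0.827)

Iteration 1:
  u = (-2 - (-1)·0.000 - (-4)·0.000) / (6) = -0.333
  v = (-6 - (4)·0.000 - (-2)·0.000) / (10) = -0.600
  w = (-2 - (-1)·0.000 - (-3)·0.000) / (5) = -0.400
Iteration 2:
  u = (-2 - (-1)·-0.600 - (-4)·-0.400) / (6) = -0.700
  v = (-6 - (4)·-0.333 - (-2)·-0.400) / (10) = -0.547
  w = (-2 - (-1)·-0.333 - (-3)·-0.600) / (5) = -0.827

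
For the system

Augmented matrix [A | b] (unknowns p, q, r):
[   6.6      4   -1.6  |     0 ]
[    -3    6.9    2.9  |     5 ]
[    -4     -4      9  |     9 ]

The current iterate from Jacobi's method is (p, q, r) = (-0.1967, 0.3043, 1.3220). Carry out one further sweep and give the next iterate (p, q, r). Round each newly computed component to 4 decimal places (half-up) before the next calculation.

One sweep:
  p = (0 - (4)·0.3043 - (-1.6)·1.3220) / (6.6) = 0.1361
  q = (5 - (-3)·-0.1967 - (2.9)·1.3220) / (6.9) = 0.0835
  r = (9 - (-4)·-0.1967 - (-4)·0.3043) / (9) = 1.0478

(0.1361, 0.0835, 1.0478)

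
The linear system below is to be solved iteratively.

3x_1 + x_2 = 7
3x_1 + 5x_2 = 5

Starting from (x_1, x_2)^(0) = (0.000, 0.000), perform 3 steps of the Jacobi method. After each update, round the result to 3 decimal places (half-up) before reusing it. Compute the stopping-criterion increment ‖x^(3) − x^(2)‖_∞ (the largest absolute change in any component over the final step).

0.467

Iteration 1:
  x_1 = (7 - (1)·0.000) / (3) = 2.333
  x_2 = (5 - (3)·0.000) / (5) = 1.000
Iteration 2:
  x_1 = (7 - (1)·1.000) / (3) = 2.000
  x_2 = (5 - (3)·2.333) / (5) = -0.400
Iteration 3:
  x_1 = (7 - (1)·-0.400) / (3) = 2.467
  x_2 = (5 - (3)·2.000) / (5) = -0.200
Change: (0.467, 0.200) → max |·| = 0.467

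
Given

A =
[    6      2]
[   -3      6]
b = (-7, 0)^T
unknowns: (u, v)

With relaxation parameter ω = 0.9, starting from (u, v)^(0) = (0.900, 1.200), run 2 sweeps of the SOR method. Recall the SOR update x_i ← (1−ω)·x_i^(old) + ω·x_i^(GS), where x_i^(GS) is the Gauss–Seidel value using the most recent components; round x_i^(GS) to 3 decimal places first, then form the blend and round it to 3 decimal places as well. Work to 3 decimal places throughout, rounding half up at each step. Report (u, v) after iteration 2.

(-1.040, -0.515)

Iteration 1:
  u: GS value = (-7 - (2)·1.200) / (6) = -1.567;  u ← (1−ω)·0.900 + ω·-1.567 = -1.320
  v: GS value = (0 - (-3)·-1.320) / (6) = -0.660;  v ← (1−ω)·1.200 + ω·-0.660 = -0.474
Iteration 2:
  u: GS value = (-7 - (2)·-0.474) / (6) = -1.009;  u ← (1−ω)·-1.320 + ω·-1.009 = -1.040
  v: GS value = (0 - (-3)·-1.040) / (6) = -0.520;  v ← (1−ω)·-0.474 + ω·-0.520 = -0.515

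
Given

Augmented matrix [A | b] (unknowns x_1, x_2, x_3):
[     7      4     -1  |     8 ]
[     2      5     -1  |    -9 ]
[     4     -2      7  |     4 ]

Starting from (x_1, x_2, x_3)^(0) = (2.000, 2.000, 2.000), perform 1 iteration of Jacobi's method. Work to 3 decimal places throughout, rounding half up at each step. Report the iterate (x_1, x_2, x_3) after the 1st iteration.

Iteration 1:
  x_1 = (8 - (4)·2.000 - (-1)·2.000) / (7) = 0.286
  x_2 = (-9 - (2)·2.000 - (-1)·2.000) / (5) = -2.200
  x_3 = (4 - (4)·2.000 - (-2)·2.000) / (7) = 0.000

(0.286, -2.200, 0.000)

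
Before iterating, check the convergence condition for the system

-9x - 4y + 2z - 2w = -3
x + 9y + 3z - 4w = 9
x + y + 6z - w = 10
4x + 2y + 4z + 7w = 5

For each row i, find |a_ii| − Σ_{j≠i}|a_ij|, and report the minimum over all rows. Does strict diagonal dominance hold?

row 1: |-9| − (4+2+2) = 1
row 2: |9| − (1+3+4) = 1
row 3: |6| − (1+1+1) = 3
row 4: |7| − (4+2+4) = -3
minimum over rows = -3 → not strictly diagonally dominant

-3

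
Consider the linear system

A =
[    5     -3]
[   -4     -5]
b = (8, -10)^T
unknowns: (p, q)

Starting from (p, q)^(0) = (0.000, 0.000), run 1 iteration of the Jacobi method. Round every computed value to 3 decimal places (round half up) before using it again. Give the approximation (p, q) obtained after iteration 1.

(1.600, 2.000)

Iteration 1:
  p = (8 - (-3)·0.000) / (5) = 1.600
  q = (-10 - (-4)·0.000) / (-5) = 2.000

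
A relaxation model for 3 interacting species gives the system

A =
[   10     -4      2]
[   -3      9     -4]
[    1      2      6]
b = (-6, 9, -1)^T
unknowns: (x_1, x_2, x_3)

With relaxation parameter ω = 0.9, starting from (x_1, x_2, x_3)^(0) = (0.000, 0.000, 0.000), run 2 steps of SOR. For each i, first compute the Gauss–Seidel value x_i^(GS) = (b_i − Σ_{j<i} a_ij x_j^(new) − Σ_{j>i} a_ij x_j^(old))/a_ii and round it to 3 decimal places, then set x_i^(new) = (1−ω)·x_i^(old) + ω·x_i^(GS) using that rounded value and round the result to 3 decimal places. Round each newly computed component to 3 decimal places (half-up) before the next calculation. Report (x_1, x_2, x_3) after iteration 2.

Iteration 1:
  x_1: GS value = (-6 - (-4)·0.000 - (2)·0.000) / (10) = -0.600;  x_1 ← (1−ω)·0.000 + ω·-0.600 = -0.540
  x_2: GS value = (9 - (-3)·-0.540 - (-4)·0.000) / (9) = 0.820;  x_2 ← (1−ω)·0.000 + ω·0.820 = 0.738
  x_3: GS value = (-1 - (1)·-0.540 - (2)·0.738) / (6) = -0.323;  x_3 ← (1−ω)·0.000 + ω·-0.323 = -0.291
Iteration 2:
  x_1: GS value = (-6 - (-4)·0.738 - (2)·-0.291) / (10) = -0.247;  x_1 ← (1−ω)·-0.540 + ω·-0.247 = -0.276
  x_2: GS value = (9 - (-3)·-0.276 - (-4)·-0.291) / (9) = 0.779;  x_2 ← (1−ω)·0.738 + ω·0.779 = 0.775
  x_3: GS value = (-1 - (1)·-0.276 - (2)·0.775) / (6) = -0.379;  x_3 ← (1−ω)·-0.291 + ω·-0.379 = -0.370

(-0.276, 0.775, -0.370)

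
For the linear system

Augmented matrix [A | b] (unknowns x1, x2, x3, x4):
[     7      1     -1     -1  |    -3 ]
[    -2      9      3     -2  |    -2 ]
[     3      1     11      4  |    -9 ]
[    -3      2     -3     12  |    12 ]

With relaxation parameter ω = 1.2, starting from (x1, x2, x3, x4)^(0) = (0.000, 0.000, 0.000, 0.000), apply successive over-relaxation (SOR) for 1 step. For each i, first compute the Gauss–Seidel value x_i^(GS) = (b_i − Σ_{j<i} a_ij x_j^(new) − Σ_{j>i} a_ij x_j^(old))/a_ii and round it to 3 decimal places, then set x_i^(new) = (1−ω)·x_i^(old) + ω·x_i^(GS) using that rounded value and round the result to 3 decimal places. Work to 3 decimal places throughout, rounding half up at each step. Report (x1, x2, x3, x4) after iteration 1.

(-0.515, -0.404, -0.769, 0.895)

Iteration 1:
  x1: GS value = (-3 - (1)·0.000 - (-1)·0.000 - (-1)·0.000) / (7) = -0.429;  x1 ← (1−ω)·0.000 + ω·-0.429 = -0.515
  x2: GS value = (-2 - (-2)·-0.515 - (3)·0.000 - (-2)·0.000) / (9) = -0.337;  x2 ← (1−ω)·0.000 + ω·-0.337 = -0.404
  x3: GS value = (-9 - (3)·-0.515 - (1)·-0.404 - (4)·0.000) / (11) = -0.641;  x3 ← (1−ω)·0.000 + ω·-0.641 = -0.769
  x4: GS value = (12 - (-3)·-0.515 - (2)·-0.404 - (-3)·-0.769) / (12) = 0.746;  x4 ← (1−ω)·0.000 + ω·0.746 = 0.895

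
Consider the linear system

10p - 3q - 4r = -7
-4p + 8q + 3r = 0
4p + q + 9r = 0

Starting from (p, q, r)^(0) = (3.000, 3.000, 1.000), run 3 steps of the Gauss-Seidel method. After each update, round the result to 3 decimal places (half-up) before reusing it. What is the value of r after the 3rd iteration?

Iteration 1:
  p = (-7 - (-3)·3.000 - (-4)·1.000) / (10) = 0.600
  q = (0 - (-4)·0.600 - (3)·1.000) / (8) = -0.075
  r = (0 - (4)·0.600 - (1)·-0.075) / (9) = -0.258
Iteration 2:
  p = (-7 - (-3)·-0.075 - (-4)·-0.258) / (10) = -0.826
  q = (0 - (-4)·-0.826 - (3)·-0.258) / (8) = -0.316
  r = (0 - (4)·-0.826 - (1)·-0.316) / (9) = 0.402
Iteration 3:
  p = (-7 - (-3)·-0.316 - (-4)·0.402) / (10) = -0.634
  q = (0 - (-4)·-0.634 - (3)·0.402) / (8) = -0.468
  r = (0 - (4)·-0.634 - (1)·-0.468) / (9) = 0.334

0.334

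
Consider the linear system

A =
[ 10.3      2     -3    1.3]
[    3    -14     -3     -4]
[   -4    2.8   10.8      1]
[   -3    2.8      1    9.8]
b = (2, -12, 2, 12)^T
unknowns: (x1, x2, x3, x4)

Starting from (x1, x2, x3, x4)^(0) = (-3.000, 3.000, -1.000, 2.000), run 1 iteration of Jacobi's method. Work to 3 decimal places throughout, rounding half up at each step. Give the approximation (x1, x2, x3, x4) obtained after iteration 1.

Iteration 1:
  x1 = (2 - (2)·3.000 - (-3)·-1.000 - (1.3)·2.000) / (10.3) = -0.932
  x2 = (-12 - (3)·-3.000 - (-3)·-1.000 - (-4)·2.000) / (-14) = -0.143
  x3 = (2 - (-4)·-3.000 - (2.8)·3.000 - (1)·2.000) / (10.8) = -1.889
  x4 = (12 - (-3)·-3.000 - (2.8)·3.000 - (1)·-1.000) / (9.8) = -0.449

(-0.932, -0.143, -1.889, -0.449)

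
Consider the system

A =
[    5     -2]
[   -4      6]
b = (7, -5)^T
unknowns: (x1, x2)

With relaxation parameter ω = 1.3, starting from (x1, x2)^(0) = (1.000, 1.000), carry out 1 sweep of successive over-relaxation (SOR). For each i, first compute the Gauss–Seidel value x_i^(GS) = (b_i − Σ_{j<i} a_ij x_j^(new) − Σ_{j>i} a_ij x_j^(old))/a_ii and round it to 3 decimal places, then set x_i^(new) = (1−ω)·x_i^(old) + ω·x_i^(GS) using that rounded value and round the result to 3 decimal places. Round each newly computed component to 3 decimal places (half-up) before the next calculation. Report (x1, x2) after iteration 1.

Iteration 1:
  x1: GS value = (7 - (-2)·1.000) / (5) = 1.800;  x1 ← (1−ω)·1.000 + ω·1.800 = 2.040
  x2: GS value = (-5 - (-4)·2.040) / (6) = 0.527;  x2 ← (1−ω)·1.000 + ω·0.527 = 0.385

(2.040, 0.385)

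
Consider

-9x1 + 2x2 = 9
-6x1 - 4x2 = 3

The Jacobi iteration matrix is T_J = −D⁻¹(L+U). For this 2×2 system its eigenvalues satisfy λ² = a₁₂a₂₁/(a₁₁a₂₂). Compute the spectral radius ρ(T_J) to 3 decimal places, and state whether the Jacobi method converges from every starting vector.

a₁₂a₂₁/(a₁₁a₂₂) = (2)·(-6) / ((-9)·(-4)) = -0.333333
ρ = √|-0.333333| = √0.333333 = 0.577
ρ < 1, so Jacobi converges

0.577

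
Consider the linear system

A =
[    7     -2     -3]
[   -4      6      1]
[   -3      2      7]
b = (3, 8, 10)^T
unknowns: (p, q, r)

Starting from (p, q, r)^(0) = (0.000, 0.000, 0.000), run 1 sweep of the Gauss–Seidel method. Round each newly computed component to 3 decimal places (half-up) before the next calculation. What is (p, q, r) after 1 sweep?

(0.429, 1.619, 1.150)

Iteration 1:
  p = (3 - (-2)·0.000 - (-3)·0.000) / (7) = 0.429
  q = (8 - (-4)·0.429 - (1)·0.000) / (6) = 1.619
  r = (10 - (-3)·0.429 - (2)·1.619) / (7) = 1.150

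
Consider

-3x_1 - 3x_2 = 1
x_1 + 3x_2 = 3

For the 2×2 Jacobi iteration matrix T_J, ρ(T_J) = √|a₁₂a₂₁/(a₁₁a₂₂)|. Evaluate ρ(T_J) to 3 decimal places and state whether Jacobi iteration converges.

a₁₂a₂₁/(a₁₁a₂₂) = (-3)·(1) / ((-3)·(3)) = 0.333333
ρ = √|0.333333| = √0.333333 = 0.577
ρ < 1, so Jacobi converges

0.577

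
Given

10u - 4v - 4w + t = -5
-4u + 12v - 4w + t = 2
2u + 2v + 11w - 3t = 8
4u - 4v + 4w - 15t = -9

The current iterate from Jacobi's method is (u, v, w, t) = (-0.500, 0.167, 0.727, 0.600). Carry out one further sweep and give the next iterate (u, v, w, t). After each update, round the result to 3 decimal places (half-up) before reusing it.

(-0.202, 0.192, 0.951, 0.616)

One sweep:
  u = (-5 - (-4)·0.167 - (-4)·0.727 - (1)·0.600) / (10) = -0.202
  v = (2 - (-4)·-0.500 - (-4)·0.727 - (1)·0.600) / (12) = 0.192
  w = (8 - (2)·-0.500 - (2)·0.167 - (-3)·0.600) / (11) = 0.951
  t = (-9 - (4)·-0.500 - (-4)·0.167 - (4)·0.727) / (-15) = 0.616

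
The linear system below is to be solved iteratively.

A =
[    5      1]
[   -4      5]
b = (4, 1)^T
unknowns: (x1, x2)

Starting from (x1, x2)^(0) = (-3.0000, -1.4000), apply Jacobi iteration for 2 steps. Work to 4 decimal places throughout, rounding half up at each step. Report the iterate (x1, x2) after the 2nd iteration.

(1.2400, 1.0640)

Iteration 1:
  x1 = (4 - (1)·-1.4000) / (5) = 1.0800
  x2 = (1 - (-4)·-3.0000) / (5) = -2.2000
Iteration 2:
  x1 = (4 - (1)·-2.2000) / (5) = 1.2400
  x2 = (1 - (-4)·1.0800) / (5) = 1.0640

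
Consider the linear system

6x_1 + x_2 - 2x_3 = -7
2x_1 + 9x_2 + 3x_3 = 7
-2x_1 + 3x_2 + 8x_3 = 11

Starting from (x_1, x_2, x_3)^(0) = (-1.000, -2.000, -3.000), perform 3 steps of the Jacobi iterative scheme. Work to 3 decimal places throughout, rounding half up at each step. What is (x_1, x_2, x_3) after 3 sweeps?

Iteration 1:
  x_1 = (-7 - (1)·-2.000 - (-2)·-3.000) / (6) = -1.833
  x_2 = (7 - (2)·-1.000 - (3)·-3.000) / (9) = 2.000
  x_3 = (11 - (-2)·-1.000 - (3)·-2.000) / (8) = 1.875
Iteration 2:
  x_1 = (-7 - (1)·2.000 - (-2)·1.875) / (6) = -0.875
  x_2 = (7 - (2)·-1.833 - (3)·1.875) / (9) = 0.560
  x_3 = (11 - (-2)·-1.833 - (3)·2.000) / (8) = 0.167
Iteration 3:
  x_1 = (-7 - (1)·0.560 - (-2)·0.167) / (6) = -1.204
  x_2 = (7 - (2)·-0.875 - (3)·0.167) / (9) = 0.917
  x_3 = (11 - (-2)·-0.875 - (3)·0.560) / (8) = 0.946

(-1.204, 0.917, 0.946)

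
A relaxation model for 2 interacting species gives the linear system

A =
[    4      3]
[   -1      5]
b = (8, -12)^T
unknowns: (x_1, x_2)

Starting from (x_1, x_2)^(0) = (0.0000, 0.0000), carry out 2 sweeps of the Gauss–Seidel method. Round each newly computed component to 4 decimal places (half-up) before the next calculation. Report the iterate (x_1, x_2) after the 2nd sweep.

(3.5000, -1.7000)

Iteration 1:
  x_1 = (8 - (3)·0.0000) / (4) = 2.0000
  x_2 = (-12 - (-1)·2.0000) / (5) = -2.0000
Iteration 2:
  x_1 = (8 - (3)·-2.0000) / (4) = 3.5000
  x_2 = (-12 - (-1)·3.5000) / (5) = -1.7000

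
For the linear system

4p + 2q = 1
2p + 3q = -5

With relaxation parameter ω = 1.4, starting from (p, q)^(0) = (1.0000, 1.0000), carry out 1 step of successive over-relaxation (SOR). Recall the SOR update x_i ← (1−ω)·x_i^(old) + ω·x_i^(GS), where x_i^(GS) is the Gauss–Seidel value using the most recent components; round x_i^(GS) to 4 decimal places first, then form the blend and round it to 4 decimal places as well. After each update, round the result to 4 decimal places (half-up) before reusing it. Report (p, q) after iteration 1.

Iteration 1:
  p: GS value = (1 - (2)·1.0000) / (4) = -0.2500;  p ← (1−ω)·1.0000 + ω·-0.2500 = -0.7500
  q: GS value = (-5 - (2)·-0.7500) / (3) = -1.1667;  q ← (1−ω)·1.0000 + ω·-1.1667 = -2.0334

(-0.7500, -2.0334)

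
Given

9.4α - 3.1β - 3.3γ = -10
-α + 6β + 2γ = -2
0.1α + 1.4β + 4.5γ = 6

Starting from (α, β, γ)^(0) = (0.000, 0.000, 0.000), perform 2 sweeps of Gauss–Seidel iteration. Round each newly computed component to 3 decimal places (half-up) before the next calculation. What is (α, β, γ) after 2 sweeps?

(-0.700, -0.955, 1.646)

Iteration 1:
  α = (-10 - (-3.1)·0.000 - (-3.3)·0.000) / (9.4) = -1.064
  β = (-2 - (-1)·-1.064 - (2)·0.000) / (6) = -0.511
  γ = (6 - (0.1)·-1.064 - (1.4)·-0.511) / (4.5) = 1.516
Iteration 2:
  α = (-10 - (-3.1)·-0.511 - (-3.3)·1.516) / (9.4) = -0.700
  β = (-2 - (-1)·-0.700 - (2)·1.516) / (6) = -0.955
  γ = (6 - (0.1)·-0.700 - (1.4)·-0.955) / (4.5) = 1.646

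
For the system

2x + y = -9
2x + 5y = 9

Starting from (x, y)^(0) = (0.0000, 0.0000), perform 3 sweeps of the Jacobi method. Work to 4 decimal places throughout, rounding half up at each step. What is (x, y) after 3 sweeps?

Iteration 1:
  x = (-9 - (1)·0.0000) / (2) = -4.5000
  y = (9 - (2)·0.0000) / (5) = 1.8000
Iteration 2:
  x = (-9 - (1)·1.8000) / (2) = -5.4000
  y = (9 - (2)·-4.5000) / (5) = 3.6000
Iteration 3:
  x = (-9 - (1)·3.6000) / (2) = -6.3000
  y = (9 - (2)·-5.4000) / (5) = 3.9600

(-6.3000, 3.9600)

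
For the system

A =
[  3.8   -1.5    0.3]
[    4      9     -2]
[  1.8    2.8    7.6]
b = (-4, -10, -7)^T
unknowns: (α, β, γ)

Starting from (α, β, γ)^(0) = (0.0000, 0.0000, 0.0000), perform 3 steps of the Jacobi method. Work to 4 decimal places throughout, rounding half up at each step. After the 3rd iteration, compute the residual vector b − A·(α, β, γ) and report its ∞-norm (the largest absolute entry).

Iteration 1:
  α = (-4 - (-1.5)·0.0000 - (0.3)·0.0000) / (3.8) = -1.0526
  β = (-10 - (4)·0.0000 - (-2)·0.0000) / (9) = -1.1111
  γ = (-7 - (1.8)·0.0000 - (2.8)·0.0000) / (7.6) = -0.9211
Iteration 2:
  α = (-4 - (-1.5)·-1.1111 - (0.3)·-0.9211) / (3.8) = -1.4185
  β = (-10 - (4)·-1.0526 - (-2)·-0.9211) / (9) = -0.8480
  γ = (-7 - (1.8)·-1.0526 - (2.8)·-1.1111) / (7.6) = -0.2624
Iteration 3:
  α = (-4 - (-1.5)·-0.8480 - (0.3)·-0.2624) / (3.8) = -1.3667
  β = (-10 - (4)·-1.4185 - (-2)·-0.2624) / (9) = -0.5390
  γ = (-7 - (1.8)·-1.4185 - (2.8)·-0.8480) / (7.6) = -0.2727
Residual b − A·x = (0.4668, -0.2276, -0.9582); ∞-norm = 0.9582

0.9582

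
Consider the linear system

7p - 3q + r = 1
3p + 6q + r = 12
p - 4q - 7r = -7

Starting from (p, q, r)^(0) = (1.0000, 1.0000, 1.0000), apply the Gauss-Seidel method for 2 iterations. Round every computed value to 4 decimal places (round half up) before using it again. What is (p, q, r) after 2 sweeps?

Iteration 1:
  p = (1 - (-3)·1.0000 - (1)·1.0000) / (7) = 0.4286
  q = (12 - (3)·0.4286 - (1)·1.0000) / (6) = 1.6190
  r = (-7 - (1)·0.4286 - (-4)·1.6190) / (-7) = 0.1361
Iteration 2:
  p = (1 - (-3)·1.6190 - (1)·0.1361) / (7) = 0.8173
  q = (12 - (3)·0.8173 - (1)·0.1361) / (6) = 1.5687
  r = (-7 - (1)·0.8173 - (-4)·1.5687) / (-7) = 0.2204

(0.8173, 1.5687, 0.2204)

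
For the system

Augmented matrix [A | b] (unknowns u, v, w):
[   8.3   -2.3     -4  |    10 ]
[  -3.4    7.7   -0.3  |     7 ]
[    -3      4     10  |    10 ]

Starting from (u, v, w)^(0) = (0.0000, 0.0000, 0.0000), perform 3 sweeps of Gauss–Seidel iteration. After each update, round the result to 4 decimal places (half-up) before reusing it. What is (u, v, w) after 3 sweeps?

Iteration 1:
  u = (10 - (-2.3)·0.0000 - (-4)·0.0000) / (8.3) = 1.2048
  v = (7 - (-3.4)·1.2048 - (-0.3)·0.0000) / (7.7) = 1.4411
  w = (10 - (-3)·1.2048 - (4)·1.4411) / (10) = 0.7850
Iteration 2:
  u = (10 - (-2.3)·1.4411 - (-4)·0.7850) / (8.3) = 1.9825
  v = (7 - (-3.4)·1.9825 - (-0.3)·0.7850) / (7.7) = 1.8151
  w = (10 - (-3)·1.9825 - (4)·1.8151) / (10) = 0.8687
Iteration 3:
  u = (10 - (-2.3)·1.8151 - (-4)·0.8687) / (8.3) = 2.1264
  v = (7 - (-3.4)·2.1264 - (-0.3)·0.8687) / (7.7) = 1.8819
  w = (10 - (-3)·2.1264 - (4)·1.8819) / (10) = 0.8852

(2.1264, 1.8819, 0.8852)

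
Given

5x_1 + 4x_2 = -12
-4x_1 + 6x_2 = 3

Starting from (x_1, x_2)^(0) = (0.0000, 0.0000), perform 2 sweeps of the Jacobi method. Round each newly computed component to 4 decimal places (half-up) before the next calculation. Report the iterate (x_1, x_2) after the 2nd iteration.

Iteration 1:
  x_1 = (-12 - (4)·0.0000) / (5) = -2.4000
  x_2 = (3 - (-4)·0.0000) / (6) = 0.5000
Iteration 2:
  x_1 = (-12 - (4)·0.5000) / (5) = -2.8000
  x_2 = (3 - (-4)·-2.4000) / (6) = -1.1000

(-2.8000, -1.1000)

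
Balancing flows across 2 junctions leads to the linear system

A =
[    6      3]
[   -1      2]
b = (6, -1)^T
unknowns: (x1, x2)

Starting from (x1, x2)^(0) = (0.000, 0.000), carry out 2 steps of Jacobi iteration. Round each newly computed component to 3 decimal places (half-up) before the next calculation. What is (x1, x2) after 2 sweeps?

Iteration 1:
  x1 = (6 - (3)·0.000) / (6) = 1.000
  x2 = (-1 - (-1)·0.000) / (2) = -0.500
Iteration 2:
  x1 = (6 - (3)·-0.500) / (6) = 1.250
  x2 = (-1 - (-1)·1.000) / (2) = 0.000

(1.250, 0.000)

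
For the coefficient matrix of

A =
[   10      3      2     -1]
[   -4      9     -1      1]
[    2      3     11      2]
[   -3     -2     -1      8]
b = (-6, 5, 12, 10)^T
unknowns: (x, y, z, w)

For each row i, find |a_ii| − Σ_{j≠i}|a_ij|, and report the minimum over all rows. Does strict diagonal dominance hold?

row 1: |10| − (3+2+1) = 4
row 2: |9| − (4+1+1) = 3
row 3: |11| − (2+3+2) = 4
row 4: |8| − (3+2+1) = 2
minimum over rows = 2 → strictly diagonally dominant (convergence guaranteed)

2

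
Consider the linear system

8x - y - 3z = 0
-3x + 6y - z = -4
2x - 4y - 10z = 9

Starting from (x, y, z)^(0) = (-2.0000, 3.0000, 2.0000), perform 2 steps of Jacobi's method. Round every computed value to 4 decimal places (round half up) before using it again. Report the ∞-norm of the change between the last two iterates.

2.3583

Iteration 1:
  x = (0 - (-1)·3.0000 - (-3)·2.0000) / (8) = 1.1250
  y = (-4 - (-3)·-2.0000 - (-1)·2.0000) / (6) = -1.3333
  z = (9 - (2)·-2.0000 - (-4)·3.0000) / (-10) = -2.5000
Iteration 2:
  x = (0 - (-1)·-1.3333 - (-3)·-2.5000) / (8) = -1.1042
  y = (-4 - (-3)·1.1250 - (-1)·-2.5000) / (6) = -0.5208
  z = (9 - (2)·1.1250 - (-4)·-1.3333) / (-10) = -0.1417
Change: (-2.2292, 0.8125, 2.3583) → max |·| = 2.3583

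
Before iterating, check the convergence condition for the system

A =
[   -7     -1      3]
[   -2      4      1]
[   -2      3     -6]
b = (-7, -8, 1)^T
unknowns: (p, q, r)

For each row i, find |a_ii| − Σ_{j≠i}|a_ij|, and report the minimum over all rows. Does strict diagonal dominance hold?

row 1: |-7| − (1+3) = 3
row 2: |4| − (2+1) = 1
row 3: |-6| − (2+3) = 1
minimum over rows = 1 → strictly diagonally dominant (convergence guaranteed)

1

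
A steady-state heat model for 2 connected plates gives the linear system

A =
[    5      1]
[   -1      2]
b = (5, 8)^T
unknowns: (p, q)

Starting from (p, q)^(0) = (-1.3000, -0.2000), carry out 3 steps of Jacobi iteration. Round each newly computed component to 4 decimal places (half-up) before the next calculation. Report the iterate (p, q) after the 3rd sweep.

(0.0960, 4.1650)

Iteration 1:
  p = (5 - (1)·-0.2000) / (5) = 1.0400
  q = (8 - (-1)·-1.3000) / (2) = 3.3500
Iteration 2:
  p = (5 - (1)·3.3500) / (5) = 0.3300
  q = (8 - (-1)·1.0400) / (2) = 4.5200
Iteration 3:
  p = (5 - (1)·4.5200) / (5) = 0.0960
  q = (8 - (-1)·0.3300) / (2) = 4.1650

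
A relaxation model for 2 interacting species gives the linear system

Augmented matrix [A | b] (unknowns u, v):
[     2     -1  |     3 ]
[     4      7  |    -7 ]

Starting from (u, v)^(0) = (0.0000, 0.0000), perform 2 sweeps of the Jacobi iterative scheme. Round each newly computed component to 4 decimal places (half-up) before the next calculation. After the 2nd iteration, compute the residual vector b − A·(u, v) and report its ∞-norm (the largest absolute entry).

1.9997

Iteration 1:
  u = (3 - (-1)·0.0000) / (2) = 1.5000
  v = (-7 - (4)·0.0000) / (7) = -1.0000
Iteration 2:
  u = (3 - (-1)·-1.0000) / (2) = 1.0000
  v = (-7 - (4)·1.5000) / (7) = -1.8571
Residual b − A·x = (-0.8571, 1.9997); ∞-norm = 1.9997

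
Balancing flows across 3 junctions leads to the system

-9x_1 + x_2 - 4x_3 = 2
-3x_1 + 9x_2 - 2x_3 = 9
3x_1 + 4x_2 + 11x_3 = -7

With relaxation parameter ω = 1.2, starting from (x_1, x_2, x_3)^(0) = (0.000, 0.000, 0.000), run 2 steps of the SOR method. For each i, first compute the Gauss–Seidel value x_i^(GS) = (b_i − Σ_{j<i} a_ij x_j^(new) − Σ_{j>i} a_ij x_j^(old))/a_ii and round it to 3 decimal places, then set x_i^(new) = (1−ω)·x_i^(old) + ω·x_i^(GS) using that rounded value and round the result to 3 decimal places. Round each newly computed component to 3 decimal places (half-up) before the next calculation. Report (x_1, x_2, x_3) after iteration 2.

(0.548, 0.893, -1.103)

Iteration 1:
  x_1: GS value = (2 - (1)·0.000 - (-4)·0.000) / (-9) = -0.222;  x_1 ← (1−ω)·0.000 + ω·-0.222 = -0.266
  x_2: GS value = (9 - (-3)·-0.266 - (-2)·0.000) / (9) = 0.911;  x_2 ← (1−ω)·0.000 + ω·0.911 = 1.093
  x_3: GS value = (-7 - (3)·-0.266 - (4)·1.093) / (11) = -0.961;  x_3 ← (1−ω)·0.000 + ω·-0.961 = -1.153
Iteration 2:
  x_1: GS value = (2 - (1)·1.093 - (-4)·-1.153) / (-9) = 0.412;  x_1 ← (1−ω)·-0.266 + ω·0.412 = 0.548
  x_2: GS value = (9 - (-3)·0.548 - (-2)·-1.153) / (9) = 0.926;  x_2 ← (1−ω)·1.093 + ω·0.926 = 0.893
  x_3: GS value = (-7 - (3)·0.548 - (4)·0.893) / (11) = -1.111;  x_3 ← (1−ω)·-1.153 + ω·-1.111 = -1.103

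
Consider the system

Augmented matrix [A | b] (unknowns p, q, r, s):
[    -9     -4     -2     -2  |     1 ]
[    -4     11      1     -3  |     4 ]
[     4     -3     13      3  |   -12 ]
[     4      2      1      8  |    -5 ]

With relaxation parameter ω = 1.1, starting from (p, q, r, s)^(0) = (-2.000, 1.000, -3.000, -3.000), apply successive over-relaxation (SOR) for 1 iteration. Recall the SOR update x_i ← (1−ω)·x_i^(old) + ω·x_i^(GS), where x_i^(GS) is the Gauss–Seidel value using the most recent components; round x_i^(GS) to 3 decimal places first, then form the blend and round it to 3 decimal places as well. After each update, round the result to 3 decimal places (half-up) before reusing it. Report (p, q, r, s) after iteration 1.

Iteration 1:
  p: GS value = (1 - (-4)·1.000 - (-2)·-3.000 - (-2)·-3.000) / (-9) = 0.778;  p ← (1−ω)·-2.000 + ω·0.778 = 1.056
  q: GS value = (4 - (-4)·1.056 - (1)·-3.000 - (-3)·-3.000) / (11) = 0.202;  q ← (1−ω)·1.000 + ω·0.202 = 0.122
  r: GS value = (-12 - (4)·1.056 - (-3)·0.122 - (3)·-3.000) / (13) = -0.528;  r ← (1−ω)·-3.000 + ω·-0.528 = -0.281
  s: GS value = (-5 - (4)·1.056 - (2)·0.122 - (1)·-0.281) / (8) = -1.148;  s ← (1−ω)·-3.000 + ω·-1.148 = -0.963

(1.056, 0.122, -0.281, -0.963)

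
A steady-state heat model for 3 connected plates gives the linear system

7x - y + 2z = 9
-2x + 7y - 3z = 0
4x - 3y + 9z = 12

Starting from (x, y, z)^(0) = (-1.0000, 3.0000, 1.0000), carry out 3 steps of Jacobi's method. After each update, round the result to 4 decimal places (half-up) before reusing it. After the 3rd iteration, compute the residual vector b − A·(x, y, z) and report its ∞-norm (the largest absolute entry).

6.5522

Iteration 1:
  x = (9 - (-1)·3.0000 - (2)·1.0000) / (7) = 1.4286
  y = (0 - (-2)·-1.0000 - (-3)·1.0000) / (7) = 0.1429
  z = (12 - (4)·-1.0000 - (-3)·3.0000) / (9) = 2.7778
Iteration 2:
  x = (9 - (-1)·0.1429 - (2)·2.7778) / (7) = 0.5125
  y = (0 - (-2)·1.4286 - (-3)·2.7778) / (7) = 1.5987
  z = (12 - (4)·1.4286 - (-3)·0.1429) / (9) = 0.7460
Iteration 3:
  x = (9 - (-1)·1.5987 - (2)·0.7460) / (7) = 1.3010
  y = (0 - (-2)·0.5125 - (-3)·0.7460) / (7) = 0.4661
  z = (12 - (4)·0.5125 - (-3)·1.5987) / (9) = 1.6385
Residual b − A·x = (-2.9179, 4.2548, -6.5522); ∞-norm = 6.5522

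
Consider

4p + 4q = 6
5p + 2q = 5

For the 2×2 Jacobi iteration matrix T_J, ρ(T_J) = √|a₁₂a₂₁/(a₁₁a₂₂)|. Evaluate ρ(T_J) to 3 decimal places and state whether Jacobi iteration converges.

1.581

a₁₂a₂₁/(a₁₁a₂₂) = (4)·(5) / ((4)·(2)) = 2.500000
ρ = √|2.500000| = √2.500000 = 1.581
ρ > 1, so Jacobi diverges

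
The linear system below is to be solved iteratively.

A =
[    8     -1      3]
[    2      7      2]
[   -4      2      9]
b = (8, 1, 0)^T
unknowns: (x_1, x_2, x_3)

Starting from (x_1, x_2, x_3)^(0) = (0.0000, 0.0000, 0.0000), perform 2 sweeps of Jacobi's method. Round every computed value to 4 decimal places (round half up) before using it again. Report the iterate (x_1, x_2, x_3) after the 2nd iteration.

Iteration 1:
  x_1 = (8 - (-1)·0.0000 - (3)·0.0000) / (8) = 1.0000
  x_2 = (1 - (2)·0.0000 - (2)·0.0000) / (7) = 0.1429
  x_3 = (0 - (-4)·0.0000 - (2)·0.0000) / (9) = 0.0000
Iteration 2:
  x_1 = (8 - (-1)·0.1429 - (3)·0.0000) / (8) = 1.0179
  x_2 = (1 - (2)·1.0000 - (2)·0.0000) / (7) = -0.1429
  x_3 = (0 - (-4)·1.0000 - (2)·0.1429) / (9) = 0.4127

(1.0179, -0.1429, 0.4127)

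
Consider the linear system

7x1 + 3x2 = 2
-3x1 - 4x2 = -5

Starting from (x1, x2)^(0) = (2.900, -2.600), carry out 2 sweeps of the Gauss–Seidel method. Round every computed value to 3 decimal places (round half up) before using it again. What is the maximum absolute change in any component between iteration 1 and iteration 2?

Iteration 1:
  x1 = (2 - (3)·-2.600) / (7) = 1.400
  x2 = (-5 - (-3)·1.400) / (-4) = 0.200
Iteration 2:
  x1 = (2 - (3)·0.200) / (7) = 0.200
  x2 = (-5 - (-3)·0.200) / (-4) = 1.100
Change: (-1.200, 0.900) → max |·| = 1.200

1.200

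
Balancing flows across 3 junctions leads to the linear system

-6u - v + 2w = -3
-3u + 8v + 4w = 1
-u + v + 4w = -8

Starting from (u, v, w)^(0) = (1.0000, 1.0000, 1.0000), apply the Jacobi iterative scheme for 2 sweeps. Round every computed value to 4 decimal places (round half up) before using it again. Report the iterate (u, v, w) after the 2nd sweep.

Iteration 1:
  u = (-3 - (-1)·1.0000 - (2)·1.0000) / (-6) = 0.6667
  v = (1 - (-3)·1.0000 - (4)·1.0000) / (8) = 0.0000
  w = (-8 - (-1)·1.0000 - (1)·1.0000) / (4) = -2.0000
Iteration 2:
  u = (-3 - (-1)·0.0000 - (2)·-2.0000) / (-6) = -0.1667
  v = (1 - (-3)·0.6667 - (4)·-2.0000) / (8) = 1.3750
  w = (-8 - (-1)·0.6667 - (1)·0.0000) / (4) = -1.8333

(-0.1667, 1.3750, -1.8333)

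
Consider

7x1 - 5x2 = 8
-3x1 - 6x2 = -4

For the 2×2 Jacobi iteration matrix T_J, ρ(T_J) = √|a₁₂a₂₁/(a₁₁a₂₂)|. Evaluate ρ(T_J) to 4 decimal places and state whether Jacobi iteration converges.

0.5976

a₁₂a₂₁/(a₁₁a₂₂) = (-5)·(-3) / ((7)·(-6)) = -0.357143
ρ = √|-0.357143| = √0.357143 = 0.5976
ρ < 1, so Jacobi converges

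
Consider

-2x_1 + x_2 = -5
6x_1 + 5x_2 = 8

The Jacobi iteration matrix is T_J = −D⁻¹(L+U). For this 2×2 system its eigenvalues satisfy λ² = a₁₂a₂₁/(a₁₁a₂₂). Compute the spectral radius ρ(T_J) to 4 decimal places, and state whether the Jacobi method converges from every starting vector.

0.7746

a₁₂a₂₁/(a₁₁a₂₂) = (1)·(6) / ((-2)·(5)) = -0.600000
ρ = √|-0.600000| = √0.600000 = 0.7746
ρ < 1, so Jacobi converges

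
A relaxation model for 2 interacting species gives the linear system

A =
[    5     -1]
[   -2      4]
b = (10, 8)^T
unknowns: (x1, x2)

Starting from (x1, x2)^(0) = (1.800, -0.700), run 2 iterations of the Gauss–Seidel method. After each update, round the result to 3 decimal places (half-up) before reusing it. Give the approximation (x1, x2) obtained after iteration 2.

Iteration 1:
  x1 = (10 - (-1)·-0.700) / (5) = 1.860
  x2 = (8 - (-2)·1.860) / (4) = 2.930
Iteration 2:
  x1 = (10 - (-1)·2.930) / (5) = 2.586
  x2 = (8 - (-2)·2.586) / (4) = 3.293

(2.586, 3.293)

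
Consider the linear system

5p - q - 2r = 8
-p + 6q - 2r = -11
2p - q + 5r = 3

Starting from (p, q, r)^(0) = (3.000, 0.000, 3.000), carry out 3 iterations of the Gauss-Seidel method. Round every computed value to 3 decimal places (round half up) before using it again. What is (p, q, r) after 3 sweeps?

(1.125, -1.739, -0.198)

Iteration 1:
  p = (8 - (-1)·0.000 - (-2)·3.000) / (5) = 2.800
  q = (-11 - (-1)·2.800 - (-2)·3.000) / (6) = -0.367
  r = (3 - (2)·2.800 - (-1)·-0.367) / (5) = -0.593
Iteration 2:
  p = (8 - (-1)·-0.367 - (-2)·-0.593) / (5) = 1.289
  q = (-11 - (-1)·1.289 - (-2)·-0.593) / (6) = -1.816
  r = (3 - (2)·1.289 - (-1)·-1.816) / (5) = -0.279
Iteration 3:
  p = (8 - (-1)·-1.816 - (-2)·-0.279) / (5) = 1.125
  q = (-11 - (-1)·1.125 - (-2)·-0.279) / (6) = -1.739
  r = (3 - (2)·1.125 - (-1)·-1.739) / (5) = -0.198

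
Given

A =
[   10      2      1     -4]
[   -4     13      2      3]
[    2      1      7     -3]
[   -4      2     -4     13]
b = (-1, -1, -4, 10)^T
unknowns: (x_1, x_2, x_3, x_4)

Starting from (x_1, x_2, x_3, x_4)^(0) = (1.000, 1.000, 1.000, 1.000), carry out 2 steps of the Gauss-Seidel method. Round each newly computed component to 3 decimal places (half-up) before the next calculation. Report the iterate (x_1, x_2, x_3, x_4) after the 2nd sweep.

Iteration 1:
  x_1 = (-1 - (2)·1.000 - (1)·1.000 - (-4)·1.000) / (10) = 0.000
  x_2 = (-1 - (-4)·0.000 - (2)·1.000 - (3)·1.000) / (13) = -0.462
  x_3 = (-4 - (2)·0.000 - (1)·-0.462 - (-3)·1.000) / (7) = -0.077
  x_4 = (10 - (-4)·0.000 - (2)·-0.462 - (-4)·-0.077) / (13) = 0.817
Iteration 2:
  x_1 = (-1 - (2)·-0.462 - (1)·-0.077 - (-4)·0.817) / (10) = 0.327
  x_2 = (-1 - (-4)·0.327 - (2)·-0.077 - (3)·0.817) / (13) = -0.153
  x_3 = (-4 - (2)·0.327 - (1)·-0.153 - (-3)·0.817) / (7) = -0.293
  x_4 = (10 - (-4)·0.327 - (2)·-0.153 - (-4)·-0.293) / (13) = 0.803

(0.327, -0.153, -0.293, 0.803)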